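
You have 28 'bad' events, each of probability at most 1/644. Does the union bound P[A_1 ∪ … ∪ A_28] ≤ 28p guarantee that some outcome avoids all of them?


Union bound: P[∪_{i=1}^{28} A_i] ≤ Σ_i P[A_i] ≤ 28·p = 28·(1/644) = 1/23.
Numerically: 1/23 ≈ 0.0435.
Is 1/23 < 1? YES.
Since P[∪ A_i] ≤ 1/23 < 1, the complement has P[∩ A_i^c] ≥ 1 − 1/23 = 22/23 > 0, so some outcome avoids every A_i.

28·p = 1/23 ≈ 0.0435; existence CERTIFIED by the union bound.


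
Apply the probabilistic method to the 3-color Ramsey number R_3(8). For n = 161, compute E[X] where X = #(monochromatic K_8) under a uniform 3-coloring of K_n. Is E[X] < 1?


E[X] = C(161, 8) · 3^{1 − 28} = 9383313279340 · 3^{−27} = 9383313279340/7625597484987.
As a reduced fraction: E[X] = 9383313279340/7625597484987 ≈ 1.231.
Is E[X] < 1? NO.
Since E[X] ≥ 1, the first-moment bound is inconclusive at n = 161; it does NOT by itself certify R_3(8) > 161.

E[X] = 9383313279340/7625597484987 ≈ 1.231; E[X] ≥ 1; first-moment method inconclusive here.


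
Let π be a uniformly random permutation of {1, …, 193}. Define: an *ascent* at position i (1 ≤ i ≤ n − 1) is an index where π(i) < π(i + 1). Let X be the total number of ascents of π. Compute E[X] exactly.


Write X = Σ X_I over i = 1, …, 192, with X_I the indicator of one ascent.
There are 192 indicators.
For each fixed i, the pair (π(i), π(i+1)) is a uniformly random ordered pair of distinct values from {1, …, 193}; by symmetry P[π(i) < π(i+1)] = 1/2.
By linearity: E[X] = 192 · (1/2) = (193 − 1) · (1/2) = 96 ≈ 96.0000.

E[X] = 96 = 96.0000.


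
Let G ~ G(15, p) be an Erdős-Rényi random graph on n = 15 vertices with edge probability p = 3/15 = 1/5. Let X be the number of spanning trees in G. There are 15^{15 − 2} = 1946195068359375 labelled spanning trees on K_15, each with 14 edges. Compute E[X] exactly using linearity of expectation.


K_15 has 15^{15 − 2} = 1946195068359375 labelled spanning trees.
For each such spanning tree H, let X_H = 1 if all 14 edges of H are present in G. Then P[X_H = 1] = p^{14} = (1/5)^{14} = 1/6103515625.
Summing the indicators: E[X] = Σ_H E[X_H] = 1946195068359375 · p^{14} = 1946195068359375 · 1/6103515625 = 1594323/5.
Numerically: E[X] ≈ 3.1886e+05.

E[X] = 1946195068359375 · (1/5)^{14} = 1594323/5 ≈ 3.1886e+05.


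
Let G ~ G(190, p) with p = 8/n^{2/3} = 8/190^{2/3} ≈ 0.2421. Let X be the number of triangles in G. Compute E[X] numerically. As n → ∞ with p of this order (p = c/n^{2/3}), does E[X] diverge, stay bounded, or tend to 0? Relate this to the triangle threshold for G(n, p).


Number of potential triangles: C(190, 3) = 1125180.
Each occurs with probability p³ ≈ (0.2421)³ ≈ 1.418283e-02.
By linearity: E[X] = C(190, 3)·p³ ≈ 1125180 · 1.418283e-02 ≈ 15958.2316.
Since α = 2/3 < 1, p = c/n^{2/3} ≫ 1/n is above the triangle threshold p ~ 1/n. Asymptotically E[X] ~ (c³/6)·n^{3(1−α)} = (8³/6)·n^{1} → ∞; triangles are abundant w.h.p.

E[X] ≈ 15958.2316; in regime p = Θ(1/n^{2/3}) E[X] diverges (above the triangle threshold p ~ 1/n).


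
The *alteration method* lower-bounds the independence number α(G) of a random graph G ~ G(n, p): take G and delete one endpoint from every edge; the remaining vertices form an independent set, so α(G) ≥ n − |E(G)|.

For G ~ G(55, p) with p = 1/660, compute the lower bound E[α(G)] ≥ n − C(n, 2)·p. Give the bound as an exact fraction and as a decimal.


E[|E(G)|] = C(55, 2)·p = 1485 · (1/660) = 9/4.
E[α(G)] ≥ n − E[|E(G)|] = 55 − 9/4 = 211/4.
Numerically: ≈ 52.750000.
(This is only a lower bound; the true E[α(G)] may be larger.)

E[α(G)] ≥ 211/4 ≈ 52.750000.


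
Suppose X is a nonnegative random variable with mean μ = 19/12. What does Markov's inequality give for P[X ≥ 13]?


μ = E[X] = 19/12, a = 13.
Markov: P[X ≥ 13] ≤ μ/a = (19/12)/13 = 19/156.
Numerically: ≈ 0.12179.
(Since a = 13 > μ = 1.58333, the bound 19/156 is < 1 and informative.)

P[X ≥ 13] ≤ 19/156 ≈ 0.12179.


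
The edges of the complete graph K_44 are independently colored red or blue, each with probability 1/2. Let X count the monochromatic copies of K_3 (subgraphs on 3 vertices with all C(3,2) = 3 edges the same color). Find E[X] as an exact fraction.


Let X = Σ_S X_S over the C(44, 3) = 13244 subsets S of size 3, where X_S = 1 if the K_3 on S is monochromatic.
For a fixed S, the K_3 on S has C(3, 2) = 3 edges. P[all 3 edges red] = (1/2)^3, and likewise for blue, so P[monochromatic] = 2·(1/2)^3 = 2^{1 − 3} = 1/4.
By linearity: E[X] = C(44, 3) · 2^{1 − 3} = 13244 · 1/4 = 3311.
Numerically: E[X] ≈ 3311.000000.

E[X] = C(44,3)·2^(1−C(3,2)) = 3311 ≈ 3311.000000.


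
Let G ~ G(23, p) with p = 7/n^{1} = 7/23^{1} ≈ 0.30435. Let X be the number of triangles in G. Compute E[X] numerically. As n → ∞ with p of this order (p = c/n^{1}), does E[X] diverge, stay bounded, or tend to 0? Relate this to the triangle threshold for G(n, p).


Number of potential triangles: C(23, 3) = 1771.
Each occurs with probability p³ ≈ (0.30435)³ ≈ 2.8191008e-02.
By linearity: E[X] = C(23, 3)·p³ ≈ 1771 · 2.8191008e-02 ≈ 49.92628.
Here α = 1, so p = 7/n is exactly at the triangle threshold p ~ 1/n. Asymptotically E[X] → c³/6 = 7³/6 = 343/6 ≈ 57.16667, a bounded constant. In this regime the triangle count is asymptotically Poisson(c³/6).

E[X] ≈ 49.92628; in regime p = Θ(1/n^{1}) E[X] stays bounded (at the triangle threshold p ~ 1/n).


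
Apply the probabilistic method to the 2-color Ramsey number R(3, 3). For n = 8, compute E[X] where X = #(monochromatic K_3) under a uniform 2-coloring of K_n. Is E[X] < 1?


E[X] = C(8, 3) · 2^{1 − 3} = 56 · 2^{−2} = 56/4.
As a reduced fraction: E[X] = 14 ≈ 14.000.
Is E[X] < 1? NO.
Since E[X] ≥ 1, the first-moment bound is inconclusive at n = 8; it does NOT by itself certify R(3, 3) > 8.

E[X] = 14 ≈ 14.000; E[X] ≥ 1; first-moment method inconclusive here.


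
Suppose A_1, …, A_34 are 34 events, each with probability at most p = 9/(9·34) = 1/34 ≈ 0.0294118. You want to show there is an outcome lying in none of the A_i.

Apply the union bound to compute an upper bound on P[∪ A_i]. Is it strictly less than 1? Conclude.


Union bound: P[∪_{i=1}^{34} A_i] ≤ Σ_i P[A_i] ≤ 34·p = 34·(1/34) = 1.
Numerically: 1 ≈ 1.0000000.
Is 1 < 1? NO.
Since the bound 1 is ≥ 1, the union bound is uninformative here; it does NOT by itself certify existence.

34·p = 1 ≈ 1.0000000; existence NOT certified by the union bound.


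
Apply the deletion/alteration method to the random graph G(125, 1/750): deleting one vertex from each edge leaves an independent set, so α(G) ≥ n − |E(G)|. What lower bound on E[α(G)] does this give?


E[|E(G)|] = C(125, 2)·p = 7750 · (1/750) = 31/3.
E[α(G)] ≥ n − E[|E(G)|] = 125 − 31/3 = 344/3.
Numerically: ≈ 114.667.
(This is only a lower bound; the true E[α(G)] may be larger.)

E[α(G)] ≥ 344/3 ≈ 114.667.


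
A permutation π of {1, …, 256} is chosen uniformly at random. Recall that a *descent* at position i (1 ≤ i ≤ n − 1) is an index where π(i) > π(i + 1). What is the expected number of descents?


Write X = Σ X_I over i = 1, …, 255, with X_I the indicator of one descent.
There are 255 indicators.
For each fixed i, the pair (π(i), π(i+1)) is a uniformly random ordered pair of distinct values from {1, …, 256}; by symmetry P[π(i) > π(i+1)] = 1/2.
By linearity: E[X] = 255 · (1/2) = (256 − 1) · (1/2) = 255/2 ≈ 127.500.

E[X] = 255/2 = 127.500.


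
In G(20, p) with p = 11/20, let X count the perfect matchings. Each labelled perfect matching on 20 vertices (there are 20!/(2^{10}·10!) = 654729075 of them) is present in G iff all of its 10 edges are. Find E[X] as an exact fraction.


K_20 has 20!/(2^{10}·10!) = 654729075 labelled perfect matchings.
For each such perfect matching H, let X_H = 1 if all 10 edges of H are present in G. Then P[X_H = 1] = p^{10} = (11/20)^{10} = 25937424601/10240000000000.
By linearity: E[X] = Σ_H E[X_H] = 654729075 · p^{10} = 654729075 · 25937424601/10240000000000 = 679279440675798963/409600000000.
Numerically: E[X] ≈ 1.6584e+06.

E[X] = 654729075 · (11/20)^{10} = 679279440675798963/409600000000 ≈ 1.6584e+06.


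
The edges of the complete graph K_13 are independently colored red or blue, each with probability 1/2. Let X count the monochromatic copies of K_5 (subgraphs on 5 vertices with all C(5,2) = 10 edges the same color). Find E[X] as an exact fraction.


Let X = Σ_S X_S over the C(13, 5) = 1287 subsets S of size 5, where X_S = 1 if the K_5 on S is monochromatic.
For a fixed S, the K_5 on S has C(5, 2) = 10 edges. P[all 10 edges red] = (1/2)^10, and likewise for blue, so P[monochromatic] = 2·(1/2)^10 = 2^{1 − 10} = 1/512.
By linearity of expectation: E[X] = C(13, 5) · 2^{1 − 10} = 1287 · 1/512 = 1287/512.
Numerically: E[X] ≈ 2.513672.

E[X] = C(13,5)·2^(1−C(5,2)) = 1287/512 ≈ 2.513672.


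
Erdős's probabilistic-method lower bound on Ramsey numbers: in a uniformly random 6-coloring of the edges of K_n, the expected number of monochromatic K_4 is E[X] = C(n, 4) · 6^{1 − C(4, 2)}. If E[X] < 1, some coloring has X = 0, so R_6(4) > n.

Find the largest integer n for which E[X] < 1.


We need C(n, 4) · 6^{1 − 6} < 1, i.e. C(n, 4) < 6^{6 − 1} = 7776.
Check values of n near the boundary:
  n = 18: C(18, 4) = 3060; 3060 < 7776? YES
  n = 19: C(19, 4) = 3876; 3876 < 7776? YES
  n = 20: C(20, 4) = 4845; 4845 < 7776? YES
  n = 21: C(21, 4) = 5985; 5985 < 7776? YES
  n = 22: C(22, 4) = 7315; 7315 < 7776? YES
  n = 23: C(23, 4) = 8855; 8855 < 7776? NO
  n = 24: C(24, 4) = 10626; 10626 < 7776? NO
  n = 25: C(25, 4) = 12650; 12650 < 7776? NO
The largest n with C(n, 4) < 7776 is n = 22 (where E[X] = 7315/7776 ≈ 0.94072). Hence R_6(4) > 22, i.e. R_6(4) ≥ 23.

Largest n = 22; hence R_6(4) > 22.


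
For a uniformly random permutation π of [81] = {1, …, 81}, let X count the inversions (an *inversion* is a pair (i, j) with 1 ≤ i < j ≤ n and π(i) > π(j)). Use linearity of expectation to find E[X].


Write X = Σ X_I over the C(81, 2) = 3240 pairs i < j, with X_I the indicator of one inversion.
There are 3240 indicators.
For each fixed pair i < j, the values π(i) and π(j) are two distinct elements of {1, …, 81} in uniformly random order; by symmetry P[π(i) > π(j)] = 1/2.
By linearity: E[X] = 3240 · (1/2) = C(81, 2) · (1/2) = 3240/2 = 1620 ≈ 1620.000.

E[X] = 1620 = 1620.000.


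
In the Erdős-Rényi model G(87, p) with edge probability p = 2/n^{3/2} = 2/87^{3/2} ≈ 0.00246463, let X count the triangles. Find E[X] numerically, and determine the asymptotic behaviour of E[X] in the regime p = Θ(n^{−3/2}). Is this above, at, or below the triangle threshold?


Number of potential triangles: C(87, 3) = 105995.
Each occurs with probability p³ ≈ (0.00246463)³ ≈ 1.49710876e-08.
By linearity: E[X] = C(87, 3)·p³ ≈ 105995 · 1.49710876e-08 ≈ 0.001587.
Since α = 3/2 > 1, p = c/n^{3/2} = o(1/n) is below the triangle threshold p ~ 1/n. Asymptotically E[X] ~ (c³/6)·n^{3(1−α)} = (2³/6)·n^{-1.5} → 0, so by Markov's inequality G has no triangles w.h.p.

E[X] ≈ 0.001587; in regime p = Θ(1/n^{3/2}) E[X] tends to 0 (below the triangle threshold p ~ 1/n).


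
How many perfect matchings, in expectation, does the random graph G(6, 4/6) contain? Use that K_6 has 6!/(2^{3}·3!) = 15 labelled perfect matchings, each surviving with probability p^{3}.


K_6 has 6!/(2^{3}·3!) = 15 labelled perfect matchings.
For each such perfect matching H, let X_H = 1 if all 3 edges of H are present in G. Then P[X_H = 1] = p^{3} = (2/3)^{3} = 8/27.
By linearity of expectation: E[X] = Σ_H E[X_H] = 15 · p^{3} = 15 · 8/27 = 40/9.
Numerically: E[X] ≈ 4.4444.

E[X] = 15 · (2/3)^{3} = 40/9 ≈ 4.4444.


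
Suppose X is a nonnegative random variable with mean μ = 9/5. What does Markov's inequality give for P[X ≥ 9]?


μ = E[X] = 9/5, a = 9.
Markov: P[X ≥ 9] ≤ μ/a = (9/5)/9 = 1/5.
Numerically: ≈ 0.200.
(Since a = 9 > μ = 1.800, the bound 1/5 is < 1 and informative.)

P[X ≥ 9] ≤ 1/5 ≈ 0.200.


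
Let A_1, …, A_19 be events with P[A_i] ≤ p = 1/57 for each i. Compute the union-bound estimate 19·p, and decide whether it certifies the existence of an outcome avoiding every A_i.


Union bound: P[∪_{i=1}^{19} A_i] ≤ Σ_i P[A_i] ≤ 19·p = 19·(1/57) = 1/3.
Numerically: 1/3 ≈ 0.333333.
Is 1/3 < 1? YES.
Since P[∪ A_i] ≤ 1/3 < 1, the complement has P[∩ A_i^c] ≥ 1 − 1/3 = 2/3 > 0, so some outcome avoids every A_i.

19·p = 1/3 ≈ 0.333333; existence CERTIFIED by the union bound.


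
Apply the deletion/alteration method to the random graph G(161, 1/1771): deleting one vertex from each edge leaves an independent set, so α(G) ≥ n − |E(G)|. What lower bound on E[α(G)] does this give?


E[|E(G)|] = C(161, 2)·p = 12880 · (1/1771) = 80/11.
E[α(G)] ≥ n − E[|E(G)|] = 161 − 80/11 = 1691/11.
Numerically: ≈ 153.72727.
(This is only a lower bound; the true E[α(G)] may be larger.)

E[α(G)] ≥ 1691/11 ≈ 153.72727.


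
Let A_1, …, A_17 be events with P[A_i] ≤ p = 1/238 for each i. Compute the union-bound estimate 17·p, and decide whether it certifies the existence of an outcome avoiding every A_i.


Union bound: P[∪_{i=1}^{17} A_i] ≤ Σ_i P[A_i] ≤ 17·p = 17·(1/238) = 1/14.
Numerically: 1/14 ≈ 0.0714286.
Is 1/14 < 1? YES.
Since P[∪ A_i] ≤ 1/14 < 1, the complement has P[∩ A_i^c] ≥ 1 − 1/14 = 13/14 > 0, so some outcome avoids every A_i.

17·p = 1/14 ≈ 0.0714286; existence CERTIFIED by the union bound.


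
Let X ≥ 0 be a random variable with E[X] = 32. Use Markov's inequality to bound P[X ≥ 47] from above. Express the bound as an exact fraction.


μ = E[X] = 32, a = 47.
Markov: P[X ≥ 47] ≤ μ/a = (32)/47 = 32/47.
Numerically: ≈ 0.6809.
(Since a = 47 > μ = 32.0000, the bound 32/47 is < 1 and informative.)

P[X ≥ 47] ≤ 32/47 ≈ 0.6809.


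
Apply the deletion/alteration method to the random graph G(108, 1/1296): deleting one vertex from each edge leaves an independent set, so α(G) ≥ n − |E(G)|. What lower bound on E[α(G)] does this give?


E[|E(G)|] = C(108, 2)·p = 5778 · (1/1296) = 107/24.
E[α(G)] ≥ n − E[|E(G)|] = 108 − 107/24 = 2485/24.
Numerically: ≈ 103.5417.
(This is only a lower bound; the true E[α(G)] may be larger.)

E[α(G)] ≥ 2485/24 ≈ 103.5417.


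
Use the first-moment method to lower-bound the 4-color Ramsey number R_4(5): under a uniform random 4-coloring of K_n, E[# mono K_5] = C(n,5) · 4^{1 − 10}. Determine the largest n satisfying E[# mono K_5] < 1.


We need C(n, 5) · 4^{1 − 10} < 1, i.e. C(n, 5) < 4^{10 − 1} = 262144.
Check values of n near the boundary:
  n = 30: C(30, 5) = 142506; 142506 < 262144? YES
  n = 31: C(31, 5) = 169911; 169911 < 262144? YES
  n = 32: C(32, 5) = 201376; 201376 < 262144? YES
  n = 33: C(33, 5) = 237336; 237336 < 262144? YES
  n = 34: C(34, 5) = 278256; 278256 < 262144? NO
  n = 35: C(35, 5) = 324632; 324632 < 262144? NO
The largest n with C(n, 5) < 262144 is n = 33 (where E[X] = 29667/32768 ≈ 0.905). Hence R_4(5) > 33, i.e. R_4(5) ≥ 34.

Largest n = 33; hence R_4(5) > 33.


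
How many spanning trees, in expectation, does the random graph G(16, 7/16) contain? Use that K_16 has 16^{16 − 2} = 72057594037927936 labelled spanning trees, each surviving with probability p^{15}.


K_16 has 16^{16 − 2} = 72057594037927936 labelled spanning trees.
For each such spanning tree H, let X_H = 1 if all 15 edges of H are present in G. Then P[X_H = 1] = p^{15} = (7/16)^{15} = 4747561509943/1152921504606846976.
Summing the indicators: E[X] = Σ_H E[X_H] = 72057594037927936 · p^{15} = 72057594037927936 · 4747561509943/1152921504606846976 = 4747561509943/16.
Numerically: E[X] ≈ 2.967e+11.

E[X] = 72057594037927936 · (7/16)^{15} = 4747561509943/16 ≈ 2.967e+11.


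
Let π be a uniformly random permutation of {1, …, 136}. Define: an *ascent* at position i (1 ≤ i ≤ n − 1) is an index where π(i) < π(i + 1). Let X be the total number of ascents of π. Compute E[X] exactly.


Write X = Σ X_I over i = 1, …, 135, with X_I the indicator of one ascent.
There are 135 indicators.
For each fixed i, the pair (π(i), π(i+1)) is a uniformly random ordered pair of distinct values from {1, …, 136}; by symmetry P[π(i) < π(i+1)] = 1/2.
By linearity: E[X] = 135 · (1/2) = (136 − 1) · (1/2) = 135/2 ≈ 67.500.

E[X] = 135/2 = 67.500.


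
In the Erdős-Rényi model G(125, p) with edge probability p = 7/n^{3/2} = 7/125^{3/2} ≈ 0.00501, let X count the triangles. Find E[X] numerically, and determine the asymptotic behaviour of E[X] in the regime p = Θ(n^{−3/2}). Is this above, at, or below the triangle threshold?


Number of potential triangles: C(125, 3) = 317750.
Each occurs with probability p³ ≈ (0.00501)³ ≈ 1.25661e-07.
By linearity: E[X] = C(125, 3)·p³ ≈ 317750 · 1.25661e-07 ≈ 0.040.
Since α = 3/2 > 1, p = c/n^{3/2} = o(1/n) is below the triangle threshold p ~ 1/n. Asymptotically E[X] ~ (c³/6)·n^{3(1−α)} = (7³/6)·n^{-1.5} → 0, so by Markov's inequality G has no triangles w.h.p.

E[X] ≈ 0.040; in regime p = Θ(1/n^{3/2}) E[X] tends to 0 (below the triangle threshold p ~ 1/n).


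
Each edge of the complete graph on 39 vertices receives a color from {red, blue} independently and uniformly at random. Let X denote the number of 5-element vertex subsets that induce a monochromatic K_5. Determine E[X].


Let X = Σ_S X_S over the C(39, 5) = 575757 subsets S of size 5, where X_S = 1 if the K_5 on S is monochromatic.
For a fixed S, the K_5 on S has C(5, 2) = 10 edges. P[all 10 edges red] = (1/2)^10, and likewise for blue, so P[monochromatic] = 2·(1/2)^10 = 2^{1 − 10} = 1/512.
By linearity: E[X] = C(39, 5) · 2^{1 − 10} = 575757 · 1/512 = 575757/512.
Numerically: E[X] ≈ 1124.525391.

E[X] = C(39,5)·2^(1−C(5,2)) = 575757/512 ≈ 1124.525391.


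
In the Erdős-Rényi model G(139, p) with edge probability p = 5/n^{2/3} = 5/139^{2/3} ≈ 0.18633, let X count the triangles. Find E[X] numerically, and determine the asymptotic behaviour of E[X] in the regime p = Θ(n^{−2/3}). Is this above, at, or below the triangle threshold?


Number of potential triangles: C(139, 3) = 437989.
Each occurs with probability p³ ≈ (0.18633)³ ≈ 6.4696444e-03.
By linearity: E[X] = C(139, 3)·p³ ≈ 437989 · 6.4696444e-03 ≈ 2833.63309.
Since α = 2/3 < 1, p = c/n^{2/3} ≫ 1/n is above the triangle threshold p ~ 1/n. Asymptotically E[X] ~ (c³/6)·n^{3(1−α)} = (5³/6)·n^{1} → ∞; triangles are abundant w.h.p.

E[X] ≈ 2833.63309; in regime p = Θ(1/n^{2/3}) E[X] diverges (above the triangle threshold p ~ 1/n).


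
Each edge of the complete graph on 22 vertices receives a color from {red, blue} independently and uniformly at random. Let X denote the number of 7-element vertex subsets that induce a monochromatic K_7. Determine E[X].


Let X = Σ_S X_S over the C(22, 7) = 170544 subsets S of size 7, where X_S = 1 if the K_7 on S is monochromatic.
For a fixed S, the K_7 on S has C(7, 2) = 21 edges. P[all 21 edges red] = (1/2)^21, and likewise for blue, so P[monochromatic] = 2·(1/2)^21 = 2^{1 − 21} = 1/1048576.
By linearity: E[X] = C(22, 7) · 2^{1 − 21} = 170544 · 1/1048576 = 10659/65536.
Numerically: E[X] ≈ 0.16264.

E[X] = C(22,7)·2^(1−C(7,2)) = 10659/65536 ≈ 0.16264.


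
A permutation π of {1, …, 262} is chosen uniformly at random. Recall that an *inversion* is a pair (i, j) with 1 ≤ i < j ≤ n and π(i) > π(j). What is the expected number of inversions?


Write X = Σ X_I over the C(262, 2) = 34191 pairs i < j, with X_I the indicator of one inversion.
There are 34191 indicators.
For each fixed pair i < j, the values π(i) and π(j) are two distinct elements of {1, …, 262} in uniformly random order; by symmetry P[π(i) > π(j)] = 1/2.
By linearity: E[X] = 34191 · (1/2) = C(262, 2) · (1/2) = 34191/2 = 34191/2 ≈ 17095.50000.

E[X] = 34191/2 = 17095.50000.


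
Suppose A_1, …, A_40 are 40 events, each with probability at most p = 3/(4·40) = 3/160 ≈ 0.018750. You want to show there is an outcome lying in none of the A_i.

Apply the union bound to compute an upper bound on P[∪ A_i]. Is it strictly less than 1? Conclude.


Union bound: P[∪_{i=1}^{40} A_i] ≤ Σ_i P[A_i] ≤ 40·p = 40·(3/160) = 3/4.
Numerically: 3/4 ≈ 0.750000.
Is 3/4 < 1? YES.
Since P[∪ A_i] ≤ 3/4 < 1, the complement has P[∩ A_i^c] ≥ 1 − 3/4 = 1/4 > 0, so some outcome avoids every A_i.

40·p = 3/4 ≈ 0.750000; existence CERTIFIED by the union bound.


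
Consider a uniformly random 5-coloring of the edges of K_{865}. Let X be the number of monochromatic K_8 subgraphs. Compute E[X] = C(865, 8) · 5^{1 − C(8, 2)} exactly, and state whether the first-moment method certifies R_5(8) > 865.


E[X] = C(865, 8) · 5^{1 − 28} = 7525050909487743060 · 5^{−27} = 7525050909487743060/7450580596923828125.
As a reduced fraction: E[X] = 1505010181897548612/1490116119384765625 ≈ 1.009995.
Is E[X] < 1? NO.
Since E[X] ≥ 1, the first-moment bound is inconclusive at n = 865; it does NOT by itself certify R_5(8) > 865.

E[X] = 1505010181897548612/1490116119384765625 ≈ 1.009995; E[X] ≥ 1; first-moment method inconclusive here.


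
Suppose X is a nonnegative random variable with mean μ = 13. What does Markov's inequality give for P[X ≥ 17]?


μ = E[X] = 13, a = 17.
Markov: P[X ≥ 17] ≤ μ/a = (13)/17 = 13/17.
Numerically: ≈ 0.7647.
(Since a = 17 > μ = 13.0000, the bound 13/17 is < 1 and informative.)

P[X ≥ 17] ≤ 13/17 ≈ 0.7647.


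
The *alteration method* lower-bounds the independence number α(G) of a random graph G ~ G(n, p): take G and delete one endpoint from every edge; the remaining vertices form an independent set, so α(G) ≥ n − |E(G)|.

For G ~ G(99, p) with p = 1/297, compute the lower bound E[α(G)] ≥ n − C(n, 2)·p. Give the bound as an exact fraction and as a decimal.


E[|E(G)|] = C(99, 2)·p = 4851 · (1/297) = 49/3.
E[α(G)] ≥ n − E[|E(G)|] = 99 − 49/3 = 248/3.
Numerically: ≈ 82.666667.
(This is only a lower bound; the true E[α(G)] may be larger.)

E[α(G)] ≥ 248/3 ≈ 82.666667.


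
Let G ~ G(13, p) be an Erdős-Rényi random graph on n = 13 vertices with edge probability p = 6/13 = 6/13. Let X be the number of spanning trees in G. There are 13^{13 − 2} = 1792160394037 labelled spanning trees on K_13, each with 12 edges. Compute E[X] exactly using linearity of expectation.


K_13 has 13^{13 − 2} = 1792160394037 labelled spanning trees.
For each such spanning tree H, let X_H = 1 if all 12 edges of H are present in G. Then P[X_H = 1] = p^{12} = (6/13)^{12} = 2176782336/23298085122481.
By linearity: E[X] = Σ_H E[X_H] = 1792160394037 · p^{12} = 1792160394037 · 2176782336/23298085122481 = 2176782336/13.
Numerically: E[X] ≈ 1.67e+08.

E[X] = 1792160394037 · (6/13)^{12} = 2176782336/13 ≈ 1.67e+08.


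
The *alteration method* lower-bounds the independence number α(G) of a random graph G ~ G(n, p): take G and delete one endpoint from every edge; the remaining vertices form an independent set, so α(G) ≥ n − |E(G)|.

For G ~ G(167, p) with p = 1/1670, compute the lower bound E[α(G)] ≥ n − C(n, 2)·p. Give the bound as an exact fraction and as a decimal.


E[|E(G)|] = C(167, 2)·p = 13861 · (1/1670) = 83/10.
E[α(G)] ≥ n − E[|E(G)|] = 167 − 83/10 = 1587/10.
Numerically: ≈ 158.700000.
(This is only a lower bound; the true E[α(G)] may be larger.)

E[α(G)] ≥ 1587/10 ≈ 158.700000.


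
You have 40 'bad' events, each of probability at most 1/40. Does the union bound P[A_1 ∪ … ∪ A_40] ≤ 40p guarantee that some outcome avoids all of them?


Union bound: P[∪_{i=1}^{40} A_i] ≤ Σ_i P[A_i] ≤ 40·p = 40·(1/40) = 1.
Numerically: 1 ≈ 1.00000.
Is 1 < 1? NO.
Since the bound 1 is ≥ 1, the union bound is uninformative here; it does NOT by itself certify existence.

40·p = 1 ≈ 1.00000; existence NOT certified by the union bound.


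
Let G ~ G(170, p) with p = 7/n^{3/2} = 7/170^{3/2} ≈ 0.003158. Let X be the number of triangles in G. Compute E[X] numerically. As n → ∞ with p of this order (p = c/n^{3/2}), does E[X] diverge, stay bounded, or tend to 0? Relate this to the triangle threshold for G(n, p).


Number of potential triangles: C(170, 3) = 804440.
Each occurs with probability p³ ≈ (0.003158)³ ≈ 3.149735e-08.
By linearity: E[X] = C(170, 3)·p³ ≈ 804440 · 3.149735e-08 ≈ 0.0253.
Since α = 3/2 > 1, p = c/n^{3/2} = o(1/n) is below the triangle threshold p ~ 1/n. Asymptotically E[X] ~ (c³/6)·n^{3(1−α)} = (7³/6)·n^{-1.5} → 0, so by Markov's inequality G has no triangles w.h.p.

E[X] ≈ 0.0253; in regime p = Θ(1/n^{3/2}) E[X] tends to 0 (below the triangle threshold p ~ 1/n).


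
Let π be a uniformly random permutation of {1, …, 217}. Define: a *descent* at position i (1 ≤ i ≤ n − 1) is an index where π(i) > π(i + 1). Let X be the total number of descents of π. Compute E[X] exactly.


Write X = Σ X_I over i = 1, …, 216, with X_I the indicator of one descent.
There are 216 indicators.
For each fixed i, the pair (π(i), π(i+1)) is a uniformly random ordered pair of distinct values from {1, …, 217}; by symmetry P[π(i) > π(i+1)] = 1/2.
By linearity: E[X] = 216 · (1/2) = (217 − 1) · (1/2) = 108 ≈ 108.0000.

E[X] = 108 = 108.0000.


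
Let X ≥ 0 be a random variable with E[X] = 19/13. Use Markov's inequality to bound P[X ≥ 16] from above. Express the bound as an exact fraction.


μ = E[X] = 19/13, a = 16.
Markov: P[X ≥ 16] ≤ μ/a = (19/13)/16 = 19/208.
Numerically: ≈ 0.091346.
(Since a = 16 > μ = 1.461538, the bound 19/208 is < 1 and informative.)

P[X ≥ 16] ≤ 19/208 ≈ 0.091346.


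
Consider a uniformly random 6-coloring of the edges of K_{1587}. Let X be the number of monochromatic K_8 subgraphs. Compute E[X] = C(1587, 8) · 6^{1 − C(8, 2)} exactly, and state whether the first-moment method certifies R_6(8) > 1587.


E[X] = C(1587, 8) · 6^{1 − 28} = 980438554550826798570 · 6^{−27} = 980438554550826798570/1023490369077469249536.
As a reduced fraction: E[X] = 54468808586157044365/56860576059859402752 ≈ 0.958.
Is E[X] < 1? YES.
Since E[X] < 1, there exists a 6-coloring of K_{1587} with no monochromatic K_8; hence R_6(8) > 1587.

E[X] = 54468808586157044365/56860576059859402752 ≈ 0.958; E[X] < 1, so R_6(8) > 1587.


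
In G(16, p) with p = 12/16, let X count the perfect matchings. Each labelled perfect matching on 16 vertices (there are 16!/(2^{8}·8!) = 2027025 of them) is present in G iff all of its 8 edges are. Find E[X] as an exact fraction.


K_16 has 16!/(2^{8}·8!) = 2027025 labelled perfect matchings.
For each such perfect matching H, let X_H = 1 if all 8 edges of H are present in G. Then P[X_H = 1] = p^{8} = (3/4)^{8} = 6561/65536.
Summing the indicators: E[X] = Σ_H E[X_H] = 2027025 · p^{8} = 2027025 · 6561/65536 = 13299311025/65536.
Numerically: E[X] ≈ 2.0293e+05.

E[X] = 2027025 · (3/4)^{8} = 13299311025/65536 ≈ 2.0293e+05.


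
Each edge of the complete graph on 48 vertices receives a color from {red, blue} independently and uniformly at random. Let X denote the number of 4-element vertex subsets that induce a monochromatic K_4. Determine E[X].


Let X = Σ_S X_S over the C(48, 4) = 194580 subsets S of size 4, where X_S = 1 if the K_4 on S is monochromatic.
For a fixed S, the K_4 on S has C(4, 2) = 6 edges. P[all 6 edges red] = (1/2)^6, and likewise for blue, so P[monochromatic] = 2·(1/2)^6 = 2^{1 − 6} = 1/32.
Summing: E[X] = C(48, 4) · 2^{1 − 6} = 194580 · 1/32 = 48645/8.
Numerically: E[X] ≈ 6080.625.

E[X] = C(48,4)·2^(1−C(4,2)) = 48645/8 ≈ 6080.625.


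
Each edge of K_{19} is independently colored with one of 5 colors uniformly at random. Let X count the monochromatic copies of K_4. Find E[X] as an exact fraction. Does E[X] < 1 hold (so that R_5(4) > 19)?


E[X] = C(19, 4) · 5^{1 − 6} = 3876 · 5^{−5} = 3876/3125.
As a reduced fraction: E[X] = 3876/3125 ≈ 1.2403200.
Is E[X] < 1? NO.
Since E[X] ≥ 1, the first-moment bound is inconclusive at n = 19; it does NOT by itself certify R_5(4) > 19.

E[X] = 3876/3125 ≈ 1.2403200; E[X] ≥ 1; first-moment method inconclusive here.


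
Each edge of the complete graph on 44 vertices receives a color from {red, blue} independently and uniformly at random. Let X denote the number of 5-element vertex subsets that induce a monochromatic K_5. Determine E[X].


Let X = Σ_S X_S over the C(44, 5) = 1086008 subsets S of size 5, where X_S = 1 if the K_5 on S is monochromatic.
For a fixed S, the K_5 on S has C(5, 2) = 10 edges. P[all 10 edges red] = (1/2)^10, and likewise for blue, so P[monochromatic] = 2·(1/2)^10 = 2^{1 − 10} = 1/512.
Summing: E[X] = C(44, 5) · 2^{1 − 10} = 1086008 · 1/512 = 135751/64.
Numerically: E[X] ≈ 2121.109375.

E[X] = C(44,5)·2^(1−C(5,2)) = 135751/64 ≈ 2121.109375.


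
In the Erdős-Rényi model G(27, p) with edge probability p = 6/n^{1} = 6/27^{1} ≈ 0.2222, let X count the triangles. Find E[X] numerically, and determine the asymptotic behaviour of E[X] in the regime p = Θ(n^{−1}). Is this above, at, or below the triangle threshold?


Number of potential triangles: C(27, 3) = 2925.
Each occurs with probability p³ ≈ (0.2222)³ ≈ 1.097394e-02.
By linearity: E[X] = C(27, 3)·p³ ≈ 2925 · 1.097394e-02 ≈ 32.0988.
Here α = 1, so p = 6/n is exactly at the triangle threshold p ~ 1/n. Asymptotically E[X] → c³/6 = 6³/6 = 36 ≈ 36.0000, a bounded constant. In this regime the triangle count is asymptotically Poisson(c³/6).

E[X] ≈ 32.0988; in regime p = Θ(1/n^{1}) E[X] stays bounded (at the triangle threshold p ~ 1/n).


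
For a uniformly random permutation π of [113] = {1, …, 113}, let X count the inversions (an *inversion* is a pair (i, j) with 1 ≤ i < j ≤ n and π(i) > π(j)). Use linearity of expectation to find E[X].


Write X = Σ X_I over the C(113, 2) = 6328 pairs i < j, with X_I the indicator of one inversion.
There are 6328 indicators.
For each fixed pair i < j, the values π(i) and π(j) are two distinct elements of {1, …, 113} in uniformly random order; by symmetry P[π(i) > π(j)] = 1/2.
By linearity: E[X] = 6328 · (1/2) = C(113, 2) · (1/2) = 6328/2 = 3164 ≈ 3164.000.

E[X] = 3164 = 3164.000.


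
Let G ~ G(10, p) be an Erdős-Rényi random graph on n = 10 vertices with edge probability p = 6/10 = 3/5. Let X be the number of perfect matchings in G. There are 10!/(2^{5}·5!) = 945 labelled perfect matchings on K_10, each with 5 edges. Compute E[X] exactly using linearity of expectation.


K_10 has 10!/(2^{5}·5!) = 945 labelled perfect matchings.
For each such perfect matching H, let X_H = 1 if all 5 edges of H are present in G. Then P[X_H = 1] = p^{5} = (3/5)^{5} = 243/3125.
Summing the indicators: E[X] = Σ_H E[X_H] = 945 · p^{5} = 945 · 243/3125 = 45927/625.
Numerically: E[X] ≈ 73.483.

E[X] = 945 · (3/5)^{5} = 45927/625 ≈ 73.483.


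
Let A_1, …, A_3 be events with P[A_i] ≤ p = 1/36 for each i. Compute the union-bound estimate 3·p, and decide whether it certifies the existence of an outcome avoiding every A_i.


Union bound: P[∪_{i=1}^{3} A_i] ≤ Σ_i P[A_i] ≤ 3·p = 3·(1/36) = 1/12.
Numerically: 1/12 ≈ 0.083.
Is 1/12 < 1? YES.
Since P[∪ A_i] ≤ 1/12 < 1, the complement has P[∩ A_i^c] ≥ 1 − 1/12 = 11/12 > 0, so some outcome avoids every A_i.

3·p = 1/12 ≈ 0.083; existence CERTIFIED by the union bound.


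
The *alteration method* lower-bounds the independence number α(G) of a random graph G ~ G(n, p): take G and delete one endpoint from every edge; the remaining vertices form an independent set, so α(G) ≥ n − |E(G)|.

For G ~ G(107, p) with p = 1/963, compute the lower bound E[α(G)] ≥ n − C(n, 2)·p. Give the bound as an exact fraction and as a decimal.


E[|E(G)|] = C(107, 2)·p = 5671 · (1/963) = 53/9.
E[α(G)] ≥ n − E[|E(G)|] = 107 − 53/9 = 910/9.
Numerically: ≈ 101.111111.
(This is only a lower bound; the true E[α(G)] may be larger.)

E[α(G)] ≥ 910/9 ≈ 101.111111.


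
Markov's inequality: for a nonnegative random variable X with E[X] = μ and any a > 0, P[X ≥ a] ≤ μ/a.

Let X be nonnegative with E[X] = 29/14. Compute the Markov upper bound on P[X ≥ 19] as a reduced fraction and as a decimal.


μ = E[X] = 29/14, a = 19.
Markov: P[X ≥ 19] ≤ μ/a = (29/14)/19 = 29/266.
Numerically: ≈ 0.1090.
(Since a = 19 > μ = 2.0714, the bound 29/266 is < 1 and informative.)

P[X ≥ 19] ≤ 29/266 ≈ 0.1090.


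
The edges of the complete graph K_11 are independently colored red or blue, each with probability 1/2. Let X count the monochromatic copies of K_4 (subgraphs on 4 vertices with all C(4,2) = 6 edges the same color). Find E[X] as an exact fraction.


Let X = Σ_S X_S over the C(11, 4) = 330 subsets S of size 4, where X_S = 1 if the K_4 on S is monochromatic.
For a fixed S, the K_4 on S has C(4, 2) = 6 edges. P[all 6 edges red] = (1/2)^6, and likewise for blue, so P[monochromatic] = 2·(1/2)^6 = 2^{1 − 6} = 1/32.
By linearity of expectation: E[X] = C(11, 4) · 2^{1 − 6} = 330 · 1/32 = 165/16.
Numerically: E[X] ≈ 10.31250.

E[X] = C(11,4)·2^(1−C(4,2)) = 165/16 ≈ 10.31250.


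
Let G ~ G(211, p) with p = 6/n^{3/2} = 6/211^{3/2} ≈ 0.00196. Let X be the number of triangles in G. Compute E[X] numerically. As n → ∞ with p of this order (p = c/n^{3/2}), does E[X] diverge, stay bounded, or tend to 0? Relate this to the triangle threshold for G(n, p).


Number of potential triangles: C(211, 3) = 1543465.
Each occurs with probability p³ ≈ (0.00196)³ ≈ 7.50210e-09.
By linearity: E[X] = C(211, 3)·p³ ≈ 1543465 · 7.50210e-09 ≈ 0.012.
Since α = 3/2 > 1, p = c/n^{3/2} = o(1/n) is below the triangle threshold p ~ 1/n. Asymptotically E[X] ~ (c³/6)·n^{3(1−α)} = (6³/6)·n^{-1.5} → 0, so by Markov's inequality G has no triangles w.h.p.

E[X] ≈ 0.012; in regime p = Θ(1/n^{3/2}) E[X] tends to 0 (below the triangle threshold p ~ 1/n).


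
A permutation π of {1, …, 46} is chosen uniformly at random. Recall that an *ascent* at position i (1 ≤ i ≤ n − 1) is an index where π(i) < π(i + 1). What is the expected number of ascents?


Write X = Σ X_I over i = 1, …, 45, with X_I the indicator of one ascent.
There are 45 indicators.
For each fixed i, the pair (π(i), π(i+1)) is a uniformly random ordered pair of distinct values from {1, …, 46}; by symmetry P[π(i) < π(i+1)] = 1/2.
By linearity: E[X] = 45 · (1/2) = (46 − 1) · (1/2) = 45/2 ≈ 22.5000.

E[X] = 45/2 = 22.5000.


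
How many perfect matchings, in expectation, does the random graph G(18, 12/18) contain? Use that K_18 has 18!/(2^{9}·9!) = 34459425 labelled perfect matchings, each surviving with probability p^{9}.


K_18 has 18!/(2^{9}·9!) = 34459425 labelled perfect matchings.
For each such perfect matching H, let X_H = 1 if all 9 edges of H are present in G. Then P[X_H = 1] = p^{9} = (2/3)^{9} = 512/19683.
Summing the indicators: E[X] = Σ_H E[X_H] = 34459425 · p^{9} = 34459425 · 512/19683 = 217817600/243.
Numerically: E[X] ≈ 8.964e+05.

E[X] = 34459425 · (2/3)^{9} = 217817600/243 ≈ 8.964e+05.


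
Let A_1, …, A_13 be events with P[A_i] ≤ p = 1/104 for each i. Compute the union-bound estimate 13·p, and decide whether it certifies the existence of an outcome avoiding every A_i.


Union bound: P[∪_{i=1}^{13} A_i] ≤ Σ_i P[A_i] ≤ 13·p = 13·(1/104) = 1/8.
Numerically: 1/8 ≈ 0.1250.
Is 1/8 < 1? YES.
Since P[∪ A_i] ≤ 1/8 < 1, the complement has P[∩ A_i^c] ≥ 1 − 1/8 = 7/8 > 0, so some outcome avoids every A_i.

13·p = 1/8 ≈ 0.1250; existence CERTIFIED by the union bound.


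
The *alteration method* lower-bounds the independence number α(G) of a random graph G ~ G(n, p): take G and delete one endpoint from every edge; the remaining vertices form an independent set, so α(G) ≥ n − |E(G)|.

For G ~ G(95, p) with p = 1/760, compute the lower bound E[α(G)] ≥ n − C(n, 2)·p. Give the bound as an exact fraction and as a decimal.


E[|E(G)|] = C(95, 2)·p = 4465 · (1/760) = 47/8.
E[α(G)] ≥ n − E[|E(G)|] = 95 − 47/8 = 713/8.
Numerically: ≈ 89.1250.
(This is only a lower bound; the true E[α(G)] may be larger.)

E[α(G)] ≥ 713/8 ≈ 89.1250.


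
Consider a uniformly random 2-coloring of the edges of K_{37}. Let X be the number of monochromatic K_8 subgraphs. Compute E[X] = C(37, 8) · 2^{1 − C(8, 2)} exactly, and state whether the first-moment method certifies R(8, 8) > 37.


E[X] = C(37, 8) · 2^{1 − 28} = 38608020 · 2^{−27} = 38608020/134217728.
As a reduced fraction: E[X] = 9652005/33554432 ≈ 0.2877.
Is E[X] < 1? YES.
Since E[X] < 1, there exists a 2-coloring of K_{37} with no monochromatic K_8; hence R(8, 8) > 37.

E[X] = 9652005/33554432 ≈ 0.2877; E[X] < 1, so R(8, 8) > 37.


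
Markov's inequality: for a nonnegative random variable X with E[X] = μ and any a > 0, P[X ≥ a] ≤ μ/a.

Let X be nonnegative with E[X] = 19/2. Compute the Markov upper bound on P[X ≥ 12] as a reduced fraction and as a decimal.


μ = E[X] = 19/2, a = 12.
Markov: P[X ≥ 12] ≤ μ/a = (19/2)/12 = 19/24.
Numerically: ≈ 0.7917.
(Since a = 12 > μ = 9.5000, the bound 19/24 is < 1 and informative.)

P[X ≥ 12] ≤ 19/24 ≈ 0.7917.


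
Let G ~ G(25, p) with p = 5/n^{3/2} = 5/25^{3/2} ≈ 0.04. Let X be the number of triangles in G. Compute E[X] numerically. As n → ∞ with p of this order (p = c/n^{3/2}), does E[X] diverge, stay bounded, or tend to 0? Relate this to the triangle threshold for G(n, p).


Number of potential triangles: C(25, 3) = 2300.
Each occurs with probability p³ ≈ (0.04)³ ≈ 6.400000e-05.
By linearity: E[X] = C(25, 3)·p³ ≈ 2300 · 6.400000e-05 ≈ 0.1472.
Since α = 3/2 > 1, p = c/n^{3/2} = o(1/n) is below the triangle threshold p ~ 1/n. Asymptotically E[X] ~ (c³/6)·n^{3(1−α)} = (5³/6)·n^{-1.5} → 0, so by Markov's inequality G has no triangles w.h.p.

E[X] ≈ 0.1472; in regime p = Θ(1/n^{3/2}) E[X] tends to 0 (below the triangle threshold p ~ 1/n).


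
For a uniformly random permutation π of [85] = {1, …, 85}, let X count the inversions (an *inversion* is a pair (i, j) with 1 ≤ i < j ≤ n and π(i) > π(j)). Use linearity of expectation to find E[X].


Write X = Σ X_I over the C(85, 2) = 3570 pairs i < j, with X_I the indicator of one inversion.
There are 3570 indicators.
For each fixed pair i < j, the values π(i) and π(j) are two distinct elements of {1, …, 85} in uniformly random order; by symmetry P[π(i) > π(j)] = 1/2.
By linearity: E[X] = 3570 · (1/2) = C(85, 2) · (1/2) = 3570/2 = 1785 ≈ 1785.000000.

E[X] = 1785 = 1785.000000.


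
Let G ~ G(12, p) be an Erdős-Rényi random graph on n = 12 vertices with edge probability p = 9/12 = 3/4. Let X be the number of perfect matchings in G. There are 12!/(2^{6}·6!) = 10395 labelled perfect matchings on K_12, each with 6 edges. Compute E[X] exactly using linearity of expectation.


K_12 has 12!/(2^{6}·6!) = 10395 labelled perfect matchings.
For each such perfect matching H, let X_H = 1 if all 6 edges of H are present in G. Then P[X_H = 1] = p^{6} = (3/4)^{6} = 729/4096.
By linearity of expectation: E[X] = Σ_H E[X_H] = 10395 · p^{6} = 10395 · 729/4096 = 7577955/4096.
Numerically: E[X] ≈ 1.85e+03.

E[X] = 10395 · (3/4)^{6} = 7577955/4096 ≈ 1.85e+03.


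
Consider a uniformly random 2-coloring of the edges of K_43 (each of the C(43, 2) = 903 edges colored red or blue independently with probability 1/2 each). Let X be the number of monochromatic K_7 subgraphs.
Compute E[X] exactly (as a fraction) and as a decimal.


Let X = Σ_S X_S over the C(43, 7) = 32224114 subsets S of size 7, where X_S = 1 if the K_7 on S is monochromatic.
For a fixed S, the K_7 on S has C(7, 2) = 21 edges. P[all 21 edges red] = (1/2)^21, and likewise for blue, so P[monochromatic] = 2·(1/2)^21 = 2^{1 − 21} = 1/1048576.
By linearity of expectation: E[X] = C(43, 7) · 2^{1 − 21} = 32224114 · 1/1048576 = 16112057/524288.
Numerically: E[X] ≈ 30.73131.

E[X] = C(43,7)·2^(1−C(7,2)) = 16112057/524288 ≈ 30.73131.
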